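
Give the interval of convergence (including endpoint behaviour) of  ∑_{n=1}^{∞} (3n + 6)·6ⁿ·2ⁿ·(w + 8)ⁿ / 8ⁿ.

(-26/3, -22/3)

By the ratio test, |a_{n+1}/a_n| = [(3(n+1) + 6)/(3n + 6)] · 6·2/8 → 3/2.
Thus R = 1/(3/2) = 2/3.
Check w = -22/3: the terms do not tend to 0, so the series diverges.
At w = -26/3: the terms have absolute value of order n, which does not tend to 0, so the series diverges by the divergence test.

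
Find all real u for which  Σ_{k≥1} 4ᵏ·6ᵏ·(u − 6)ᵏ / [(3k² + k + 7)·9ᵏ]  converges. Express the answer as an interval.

[45/8, 51/8]

Ratio test: |a_{k+1}/a_k| = [(3k² + k + 7)/(3(k+1)² + (k+1) + 7)] · 4·6/9 → 8/3 as k → ∞.
Hence the series converges for |u − 6| < 1/(8/3) = 3/8, so the radius of convergence is 3/8.
Check u = 51/8: absolute convergence follows by limit comparison with Σ 1/k².
Endpoint u = 45/8: the series is dominated by a constant times Σ 1/k², which converges (p = 2 > 1).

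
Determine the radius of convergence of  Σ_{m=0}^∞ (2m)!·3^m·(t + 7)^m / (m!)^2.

Ratio test: |a_{m+1}/a_m| = (2m+1)·(2m+2)/(m+1)² · 3 → 12 as m → ∞.
Convergence for |t + 7| · 12 < 1, i.e. |t + 7| < 1/12. So R = 1/12.

R = 1/12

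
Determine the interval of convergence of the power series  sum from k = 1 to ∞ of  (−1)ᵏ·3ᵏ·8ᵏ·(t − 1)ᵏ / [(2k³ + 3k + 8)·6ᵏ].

Ratio test: |a_{k+1}/a_k| = [(2k³ + 3k + 8)/(2(k+1)³ + 3(k+1) + 8)] · 3·8/6 → 4 as k → ∞.
Thus R = 1/(4) = 1/4.
Check t = 5/4: the series is dominated by a constant times Σ 1/k³, which converges (p = 3 > 1).
When t = 3/4, the terms are on the order of 1/k³, so the series converges absolutely by comparison with the p-series (p = 3 > 1).

[3/4, 5/4]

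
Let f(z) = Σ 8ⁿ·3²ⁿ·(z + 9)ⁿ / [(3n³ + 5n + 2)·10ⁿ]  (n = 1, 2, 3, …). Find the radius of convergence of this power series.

R = 5/36

Ratio test: |a_{n+1}/a_n| = [(3n³ + 5n + 2)/(3(n+1)³ + 5(n+1) + 2)] · 8·9/10 → 36/5 as n → ∞.
The series converges when 36/5 · |z + 9| < 1, giving R = 5/36.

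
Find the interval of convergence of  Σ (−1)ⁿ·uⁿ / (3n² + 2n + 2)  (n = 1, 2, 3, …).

By the ratio test, |a_{n+1}/a_n| = (3n² + 2n + 2)/(3(n+1)² + 2(n+1) + 2) → 1.
So the series converges when |u| < 1 and diverges when |u| > 1; R = 1.
At u = 1: the series is dominated by a constant times Σ 1/n², which converges (p = 2 > 1).
When u = -1, absolute convergence follows by limit comparison with Σ 1/n².

[-1, 1]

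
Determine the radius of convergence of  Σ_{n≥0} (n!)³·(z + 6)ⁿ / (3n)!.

Ratio test: |a_{n+1}/a_n| = (n+1)³/[(3n+1)·(3n+2)·(3n+3)] → 1/27 as n → ∞.
Convergence for |z + 6| · 1/27 < 1, i.e. |z + 6| < 27. So R = 27.

R = 27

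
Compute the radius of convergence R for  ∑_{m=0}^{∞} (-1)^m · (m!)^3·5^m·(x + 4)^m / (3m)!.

R = 27/5

The ratio of consecutive coefficients is (m+1)³/[(3m+1)·(3m+2)·(3m+3)] · 5 → 5/27.
Convergence for |x + 4| · 5/27 < 1, i.e. |x + 4| < 27/5. So R = 27/5.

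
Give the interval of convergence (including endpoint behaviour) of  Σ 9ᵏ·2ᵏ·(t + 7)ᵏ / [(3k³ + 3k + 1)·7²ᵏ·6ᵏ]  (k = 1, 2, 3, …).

[-70/3, 28/3]

Apply the ratio test: |a_{k+1}| / |a_k| = [(3k³ + 3k + 1)/(3(k+1)³ + 3(k+1) + 1)] · 9·2/(49·6), which tends to 3/49 as k → ∞.
Convergence for |t + 7| · 3/49 < 1, i.e. |t + 7| < 49/3. So R = 49/3.
Endpoint t = 28/3: the series is dominated by a constant times Σ 1/k³, which converges (p = 3 > 1).
At t = -70/3: the series is dominated by a constant times Σ 1/k³, which converges (p = 3 > 1).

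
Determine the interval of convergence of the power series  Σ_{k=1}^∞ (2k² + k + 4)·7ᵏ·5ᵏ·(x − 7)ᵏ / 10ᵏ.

(47/7, 51/7)

Apply the ratio test: |a_{k+1}| / |a_k| = [(2(k+1)² + (k+1) + 4)/(2k² + k + 4)] · 7·5/10, which tends to 7/2 as k → ∞.
Hence the series converges for |x − 7| < 1/(7/2) = 2/7, so the radius of convergence is 2/7.
Check x = 51/7: the terms have absolute value of order k², which does not tend to 0, so the series diverges by the divergence test.
At x = 47/7: the terms do not tend to 0, so the series diverges.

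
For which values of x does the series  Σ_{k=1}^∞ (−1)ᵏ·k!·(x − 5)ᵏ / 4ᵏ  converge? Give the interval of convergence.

{5}

Apply the ratio test: |a_{k+1}| / |a_k| = (k+1) · 1/4, which tends to ∞ as k → ∞.
Since the ratio → ∞, the series diverges for every x ≠ 5, and R = 0.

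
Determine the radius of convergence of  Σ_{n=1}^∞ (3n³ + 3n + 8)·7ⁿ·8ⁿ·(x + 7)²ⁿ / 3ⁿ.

The ratio of consecutive coefficients is [(3(n+1)³ + 3(n+1) + 8)/(3n³ + 3n + 8)] · 7·8/3 → 56/3.
Successive powers of (x + 7) differ by 2, so the series converges when |x + 7|² · 56/3 < 1, i.e. |x + 7| < √(3/56). So R = √42/28.

R = √42/28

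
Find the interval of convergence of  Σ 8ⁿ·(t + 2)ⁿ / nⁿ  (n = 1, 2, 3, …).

(−∞, ∞)

Root test: |a_n|^(1/n) = 8/n → 0.
The limit is 0 for every t, so R = ∞.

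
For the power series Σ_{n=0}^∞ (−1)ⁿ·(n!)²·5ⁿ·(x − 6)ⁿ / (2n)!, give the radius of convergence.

R = 4/5

By the ratio test, |a_{n+1}/a_n| = (n+1)²/[(2n+1)·(2n+2)] · 5 → 5/4.
Hence the series converges for |x − 6| < 1/(5/4) = 4/5, so the radius of convergence is 4/5.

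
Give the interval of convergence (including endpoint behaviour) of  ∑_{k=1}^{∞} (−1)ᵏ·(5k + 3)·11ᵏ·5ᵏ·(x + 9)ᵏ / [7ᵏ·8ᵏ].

By the ratio test, |a_{k+1}/a_k| = [(5(k+1) + 3)/(5k + 3)] · 11·5/(7·8) → 55/56.
Hence the series converges for |x + 9| < 1/(55/56) = 56/55, so the radius of convergence is 56/55.
Check x = -439/55: the terms do not tend to 0, so the series diverges.
When x = -551/55, the terms have absolute value of order k, which does not tend to 0, so the series diverges by the divergence test.

(-551/55, -439/55)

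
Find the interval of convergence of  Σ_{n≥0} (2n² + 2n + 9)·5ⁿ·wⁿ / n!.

(−∞, ∞)

Ratio test: |a_{n+1}/a_n| = (2(n+1)² + 2(n+1) + 9)/(2n² + 2n + 9) · 5 · 1/(n+1) → 0 as n → ∞.
Since the limit is 0 < 1 for every w, the series converges on all of ℝ and R = ∞.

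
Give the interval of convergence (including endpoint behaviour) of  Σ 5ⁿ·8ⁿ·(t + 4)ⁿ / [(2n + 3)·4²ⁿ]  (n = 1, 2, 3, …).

Ratio test: |a_{n+1}/a_n| = [(2n + 3)/(2(n+1) + 3)] · 5·8/16 → 5/2 as n → ∞.
Thus R = 1/(5/2) = 2/5.
Endpoint t = -18/5: comparison with the harmonic series Σ 1/n shows the series diverges.
Endpoint t = -22/5: an alternating series whose terms decrease to 0 in absolute value, so it converges by the Leibniz criterion.

[-22/5, -18/5)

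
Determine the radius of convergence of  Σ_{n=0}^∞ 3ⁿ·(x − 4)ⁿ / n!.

By the ratio test, |a_{n+1}/a_n| = 3 · 1/(n+1) → 0.
The limit is 0, so the series converges for all x; R = ∞.

R = ∞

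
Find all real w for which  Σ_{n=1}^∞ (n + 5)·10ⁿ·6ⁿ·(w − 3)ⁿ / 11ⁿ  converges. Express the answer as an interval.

(169/60, 191/60)

The ratio of consecutive coefficients is [((n+1) + 5)/(n + 5)] · 10·6/11 → 60/11.
Hence the series converges for |w − 3| < 1/(60/11) = 11/60, so the radius of convergence is 11/60.
At w = 191/60: the terms do not tend to 0, so the series diverges.
At w = 169/60: the n-th term does not approach 0; divergence by the term test.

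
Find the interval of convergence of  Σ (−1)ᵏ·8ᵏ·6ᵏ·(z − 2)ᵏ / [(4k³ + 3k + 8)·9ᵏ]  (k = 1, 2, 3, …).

[29/16, 35/16]

Apply the ratio test: |a_{k+1}| / |a_k| = [(4k³ + 3k + 8)/(4(k+1)³ + 3(k+1) + 8)] · 8·6/9, which tends to 16/3 as k → ∞.
Thus R = 1/(16/3) = 3/16.
When z = 35/16, absolute convergence follows by limit comparison with Σ 1/k³.
Check z = 29/16: the terms are on the order of 1/k³, so the series converges absolutely by comparison with the p-series (p = 3 > 1).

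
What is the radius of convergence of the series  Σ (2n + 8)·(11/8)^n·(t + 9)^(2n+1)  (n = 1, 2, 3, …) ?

R = 2√22/11

Ratio test: |a_{n+1}/a_n| = [(2(n+1) + 8)/(2n + 8)] · 11/8 → 11/8 as n → ∞.
Successive powers of (t + 9) differ by 2, so the series converges when |t + 9|² · 11/8 < 1, i.e. |t + 9| < √(8/11). So R = 2√22/11.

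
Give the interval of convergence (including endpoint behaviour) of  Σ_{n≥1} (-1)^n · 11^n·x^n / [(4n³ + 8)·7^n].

Apply the ratio test: |a_{n+1}| / |a_n| = [(4n³ + 8)/(4(n+1)³ + 8)] · 11/7, which tends to 11/7 as n → ∞.
Convergence for |x| · 11/7 < 1, i.e. |x| < 7/11. So R = 7/11.
When x = 7/11, absolute convergence follows by limit comparison with Σ 1/n³.
Endpoint x = -7/11: the series is dominated by a constant times Σ 1/n³, which converges (p = 3 > 1).

[-7/11, 7/11]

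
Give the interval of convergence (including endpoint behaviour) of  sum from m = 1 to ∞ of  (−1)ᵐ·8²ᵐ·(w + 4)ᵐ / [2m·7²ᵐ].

(-305/64, -207/64]

Apply the ratio test: |a_{m+1}| / |a_m| = [2m/2(m+1)] · 64/49, which tends to 64/49 as m → ∞.
The series converges when 64/49 · |w + 4| < 1, giving R = 49/64.
Check w = -207/64: the terms alternate in sign and decrease monotonically to 0 in absolute value (size ~ c/m), so the alternating series test gives convergence.
Endpoint w = -305/64: comparison with the harmonic series Σ 1/m shows the series diverges.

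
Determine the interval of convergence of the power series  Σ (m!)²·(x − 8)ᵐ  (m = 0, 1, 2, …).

{8}

The ratio of consecutive coefficients is (m+1)² → ∞.
Since the ratio → ∞, the series diverges for every x ≠ 8, and R = 0.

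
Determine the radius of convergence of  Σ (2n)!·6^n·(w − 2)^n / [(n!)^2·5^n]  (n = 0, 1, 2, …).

R = 5/24

Apply the ratio test: |a_{n+1}| / |a_n| = (2n+1)·(2n+2)/(n+1)² · 6/5, which tends to 24/5 as n → ∞.
Hence the series converges for |w − 2| < 1/(24/5) = 5/24, so the radius of convergence is 5/24.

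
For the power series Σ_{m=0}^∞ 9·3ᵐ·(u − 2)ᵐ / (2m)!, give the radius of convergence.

Ratio test: |a_{m+1}/a_m| = 9/9 · 3 · 1/[(2m+1)·(2m+2)] → 0 as m → ∞.
The limit is 0, so the series converges for all u; R = ∞.

R = ∞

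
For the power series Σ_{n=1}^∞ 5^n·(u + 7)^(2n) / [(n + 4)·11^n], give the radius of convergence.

R = √55/5

By the ratio test, |a_{n+1}/a_n| = [(n + 4)/((n+1) + 4)] · 5/11 → 5/11.
Since the exponent of (u + 7) increases by 2 each term, convergence requires |u + 7|² < 11/5, hence R = √55/5.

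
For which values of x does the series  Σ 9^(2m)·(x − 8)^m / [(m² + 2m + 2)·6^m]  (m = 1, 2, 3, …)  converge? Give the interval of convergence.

[214/27, 218/27]

By the ratio test, |a_{m+1}/a_m| = [(m² + 2m + 2)/((m+1)² + 2(m+1) + 2)] · 81/6 → 27/2.
The series converges when 27/2 · |x − 8| < 1, giving R = 2/27.
Check x = 218/27: the series is dominated by a constant times Σ 1/m², which converges (p = 2 > 1).
At x = 214/27: the series is dominated by a constant times Σ 1/m², which converges (p = 2 > 1).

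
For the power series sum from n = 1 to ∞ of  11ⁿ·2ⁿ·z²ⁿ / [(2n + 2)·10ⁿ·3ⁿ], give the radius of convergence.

R = √165/11

The ratio of consecutive coefficients is [(2n + 2)/(2(n+1) + 2)] · 11·2/(10·3) → 11/15.
Since the exponent of z increases by 2 each term, convergence requires |z|² < 15/11, hence R = √165/11.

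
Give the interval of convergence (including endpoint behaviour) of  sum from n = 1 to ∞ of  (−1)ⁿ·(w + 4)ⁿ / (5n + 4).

(-5, -3]

Apply the ratio test: |a_{n+1}| / |a_n| = (5n + 4)/(5(n+1) + 4), which tends to 1 as n → ∞.
Convergence for |w + 4| < 1, so R = 1.
When w = -3, an alternating series whose terms decrease to 0 in absolute value, so it converges by the Leibniz criterion.
Check w = -5: comparison with the harmonic series Σ 1/n shows the series diverges.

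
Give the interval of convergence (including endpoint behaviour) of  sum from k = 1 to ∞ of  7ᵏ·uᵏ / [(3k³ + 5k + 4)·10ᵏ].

The ratio of consecutive coefficients is [(3k³ + 5k + 4)/(3(k+1)³ + 5(k+1) + 4)] · 7/10 → 7/10.
Thus R = 1/(7/10) = 10/7.
Endpoint u = 10/7: the terms are on the order of 1/k³, so the series converges absolutely by comparison with the p-series (p = 3 > 1).
Check u = -10/7: the terms are on the order of 1/k³, so the series converges absolutely by comparison with the p-series (p = 3 > 1).

[-10/7, 10/7]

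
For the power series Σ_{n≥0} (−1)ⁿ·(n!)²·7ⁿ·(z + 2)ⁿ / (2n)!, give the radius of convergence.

R = 4/7

Ratio test: |a_{n+1}/a_n| = (n+1)²/[(2n+1)·(2n+2)] · 7 → 7/4 as n → ∞.
Thus R = 1/(7/4) = 4/7.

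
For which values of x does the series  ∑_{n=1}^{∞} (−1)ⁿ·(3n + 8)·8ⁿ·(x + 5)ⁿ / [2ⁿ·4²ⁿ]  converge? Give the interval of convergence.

(-9, -1)

The ratio of consecutive coefficients is [(3(n+1) + 8)/(3n + 8)] · 8/(2·16) → 1/4.
Hence the series converges for |x + 5| < 1/(1/4) = 4, so the radius of convergence is 4.
Check x = -1: the terms do not tend to 0, so the series diverges.
At x = -9: the n-th term does not approach 0; divergence by the term test.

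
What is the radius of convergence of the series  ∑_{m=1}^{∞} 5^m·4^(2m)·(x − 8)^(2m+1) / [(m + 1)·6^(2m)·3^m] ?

By the ratio test, |a_{m+1}/a_m| = [(m + 1)/((m+1) + 1)] · 5·16/(36·3) → 20/27.
Writing y = (x − 8)², the series in y has radius 27/20, so |x − 8| < √(27/20) and R = 3√15/10.

R = 3√15/10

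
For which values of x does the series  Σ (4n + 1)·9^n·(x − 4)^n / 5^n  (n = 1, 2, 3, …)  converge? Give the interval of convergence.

Ratio test: |a_{n+1}/a_n| = [(4(n+1) + 1)/(4n + 1)] · 9/5 → 9/5 as n → ∞.
Thus R = 1/(9/5) = 5/9.
When x = 41/9, the terms have absolute value of order n, which does not tend to 0, so the series diverges by the divergence test.
At x = 31/9: the terms have absolute value of order n, which does not tend to 0, so the series diverges by the divergence test.

(31/9, 41/9)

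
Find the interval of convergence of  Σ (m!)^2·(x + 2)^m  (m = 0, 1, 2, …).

{-2}

Apply the ratio test: |a_{m+1}| / |a_m| = (m+1)², which tends to ∞ as m → ∞.
The ratio grows without bound, so the series diverges whenever (x + 2) ≠ 0; it converges only at x = -2. R = 0.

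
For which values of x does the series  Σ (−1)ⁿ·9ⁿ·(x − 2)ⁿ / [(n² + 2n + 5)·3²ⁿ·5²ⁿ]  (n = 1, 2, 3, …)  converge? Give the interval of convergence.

[-23, 27]

Ratio test: |a_{n+1}/a_n| = [(n² + 2n + 5)/((n+1)² + 2(n+1) + 5)] · 9/(9·25) → 1/25 as n → ∞.
Convergence for |x − 2| · 1/25 < 1, i.e. |x − 2| < 25. So R = 25.
Endpoint x = 27: the terms are on the order of 1/n², so the series converges absolutely by comparison with the p-series (p = 2 > 1).
Endpoint x = -23: absolute convergence follows by limit comparison with Σ 1/n².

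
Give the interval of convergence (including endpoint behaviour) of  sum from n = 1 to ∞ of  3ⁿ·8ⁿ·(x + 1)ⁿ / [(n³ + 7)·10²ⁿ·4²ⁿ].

[-203/3, 197/3]

By the ratio test, |a_{n+1}/a_n| = [(n³ + 7)/((n+1)³ + 7)] · 3·8/(100·16) → 3/200.
Thus R = 1/(3/200) = 200/3.
Endpoint x = 197/3: the series is dominated by a constant times Σ 1/n³, which converges (p = 3 > 1).
Endpoint x = -203/3: the series is dominated by a constant times Σ 1/n³, which converges (p = 3 > 1).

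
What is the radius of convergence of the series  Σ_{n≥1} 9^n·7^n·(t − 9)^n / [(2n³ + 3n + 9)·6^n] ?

R = 2/21

By the ratio test, |a_{n+1}/a_n| = [(2n³ + 3n + 9)/(2(n+1)³ + 3(n+1) + 9)] · 9·7/6 → 21/2.
Thus R = 1/(21/2) = 2/21.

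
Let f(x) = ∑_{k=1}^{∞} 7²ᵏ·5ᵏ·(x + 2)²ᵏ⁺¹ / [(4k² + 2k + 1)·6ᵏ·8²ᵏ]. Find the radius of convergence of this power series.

Ratio test: |a_{k+1}/a_k| = [(4k² + 2k + 1)/(4(k+1)² + 2(k+1) + 1)] · 49·5/(6·64) → 245/384 as k → ∞.
Since the exponent of (x + 2) increases by 2 each term, convergence requires |x + 2|² < 384/245, hence R = 8√30/35.

R = 8√30/35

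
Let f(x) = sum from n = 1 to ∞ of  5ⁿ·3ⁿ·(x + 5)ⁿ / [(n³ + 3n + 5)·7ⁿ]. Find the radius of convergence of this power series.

R = 7/15

Ratio test: |a_{n+1}/a_n| = [(n³ + 3n + 5)/((n+1)³ + 3(n+1) + 5)] · 5·3/7 → 15/7 as n → ∞.
The series converges when 15/7 · |x + 5| < 1, giving R = 7/15.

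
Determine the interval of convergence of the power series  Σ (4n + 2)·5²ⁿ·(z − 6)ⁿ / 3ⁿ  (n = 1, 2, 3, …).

(147/25, 153/25)

Ratio test: |a_{n+1}/a_n| = [(4(n+1) + 2)/(4n + 2)] · 25/3 → 25/3 as n → ∞.
Convergence for |z − 6| · 25/3 < 1, i.e. |z − 6| < 3/25. So R = 3/25.
When z = 153/25, the terms do not tend to 0, so the series diverges.
At z = 147/25: the terms have absolute value of order n, which does not tend to 0, so the series diverges by the divergence test.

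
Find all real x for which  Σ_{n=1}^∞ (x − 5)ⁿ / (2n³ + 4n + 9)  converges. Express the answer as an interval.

Apply the ratio test: |a_{n+1}| / |a_n| = (2n³ + 4n + 9)/(2(n+1)³ + 4(n+1) + 9), which tends to 1 as n → ∞.
Hence R = 1.
At x = 6: the terms are on the order of 1/n³, so the series converges absolutely by comparison with the p-series (p = 3 > 1).
When x = 4, the terms are on the order of 1/n³, so the series converges absolutely by comparison with the p-series (p = 3 > 1).

[4, 6]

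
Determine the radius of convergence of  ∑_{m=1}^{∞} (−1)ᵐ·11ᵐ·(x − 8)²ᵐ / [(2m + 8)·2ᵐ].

R = √22/11

Apply the ratio test: |a_{m+1}| / |a_m| = [(2m + 8)/(2(m+1) + 8)] · 11/2, which tends to 11/2 as m → ∞.
Since the exponent of (x − 8) increases by 2 each term, convergence requires |x − 8|² < 2/11, hence R = √22/11.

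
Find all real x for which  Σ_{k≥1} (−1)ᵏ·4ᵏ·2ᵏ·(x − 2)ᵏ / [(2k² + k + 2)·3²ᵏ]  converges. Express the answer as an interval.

[7/8, 25/8]

The ratio of consecutive coefficients is [(2k² + k + 2)/(2(k+1)² + (k+1) + 2)] · 4·2/9 → 8/9.
The series converges when 8/9 · |x − 2| < 1, giving R = 9/8.
Endpoint x = 25/8: absolute convergence follows by limit comparison with Σ 1/k².
At x = 7/8: the series is dominated by a constant times Σ 1/k², which converges (p = 2 > 1).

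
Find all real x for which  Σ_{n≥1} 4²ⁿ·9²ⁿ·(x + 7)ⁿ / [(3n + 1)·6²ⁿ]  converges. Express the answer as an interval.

Ratio test: |a_{n+1}/a_n| = [(3n + 1)/(3(n+1) + 1)] · 16·81/36 → 36 as n → ∞.
Hence the series converges for |x + 7| < 1/(36) = 1/36, so the radius of convergence is 1/36.
Endpoint x = -251/36: the terms behave like c/n; limit comparison with the harmonic series gives divergence.
At x = -253/36: the terms alternate in sign and decrease monotonically to 0 in absolute value (size ~ c/n), so the alternating series test gives convergence.

[-253/36, -251/36)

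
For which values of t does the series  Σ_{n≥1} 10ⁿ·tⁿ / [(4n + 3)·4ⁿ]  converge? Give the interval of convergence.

[-2/5, 2/5)

Ratio test: |a_{n+1}/a_n| = [(4n + 3)/(4(n+1) + 3)] · 10/4 → 5/2 as n → ∞.
Hence the series converges for |t| < 1/(5/2) = 2/5, so the radius of convergence is 2/5.
Endpoint t = 2/5: the terms behave like c/n; limit comparison with the harmonic series gives divergence.
Endpoint t = -2/5: an alternating series whose terms decrease to 0 in absolute value, so it converges by the Leibniz criterion.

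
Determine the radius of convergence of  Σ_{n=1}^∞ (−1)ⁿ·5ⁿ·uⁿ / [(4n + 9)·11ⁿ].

R = 11/5

The ratio of consecutive coefficients is [(4n + 9)/(4(n+1) + 9)] · 5/11 → 5/11.
Hence the series converges for |u| < 1/(5/11) = 11/5, so the radius of convergence is 11/5.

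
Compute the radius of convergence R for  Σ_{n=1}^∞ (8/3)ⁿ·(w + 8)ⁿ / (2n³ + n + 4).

R = 3/8

By the ratio test, |a_{n+1}/a_n| = [(2n³ + n + 4)/(2(n+1)³ + (n+1) + 4)] · 8/3 → 8/3.
Hence the series converges for |w + 8| < 1/(8/3) = 3/8, so the radius of convergence is 3/8.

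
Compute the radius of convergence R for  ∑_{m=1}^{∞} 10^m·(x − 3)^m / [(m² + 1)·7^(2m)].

By the ratio test, |a_{m+1}/a_m| = [(m² + 1)/((m+1)² + 1)] · 10/49 → 10/49.
Convergence for |x − 3| · 10/49 < 1, i.e. |x − 3| < 49/10. So R = 49/10.

R = 49/10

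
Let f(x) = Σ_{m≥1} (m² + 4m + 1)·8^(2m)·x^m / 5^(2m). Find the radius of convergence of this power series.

R = 25/64

The ratio of consecutive coefficients is [((m+1)² + 4(m+1) + 1)/(m² + 4m + 1)] · 64/25 → 64/25.
Hence the series converges for |x| < 1/(64/25) = 25/64, so the radius of convergence is 25/64.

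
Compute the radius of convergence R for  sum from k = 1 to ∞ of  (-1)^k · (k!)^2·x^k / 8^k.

R = 0

The ratio of consecutive coefficients is (k+1)² · 1/8 → ∞.
Since the ratio → ∞, the series diverges for every x ≠ 0, and R = 0.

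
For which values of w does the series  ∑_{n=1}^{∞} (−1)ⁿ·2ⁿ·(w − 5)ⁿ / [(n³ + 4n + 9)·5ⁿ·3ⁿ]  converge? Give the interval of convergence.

Apply the ratio test: |a_{n+1}| / |a_n| = [(n³ + 4n + 9)/((n+1)³ + 4(n+1) + 9)] · 2/(5·3), which tends to 2/15 as n → ∞.
Hence the series converges for |w − 5| < 1/(2/15) = 15/2, so the radius of convergence is 15/2.
When w = 25/2, the series is dominated by a constant times Σ 1/n³, which converges (p = 3 > 1).
Endpoint w = -5/2: the terms are on the order of 1/n³, so the series converges absolutely by comparison with the p-series (p = 3 > 1).

[-5/2, 25/2]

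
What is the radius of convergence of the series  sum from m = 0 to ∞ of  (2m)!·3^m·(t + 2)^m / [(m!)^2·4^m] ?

The ratio of consecutive coefficients is (2m+1)·(2m+2)/(m+1)² · 3/4 → 3.
Thus R = 1/(3) = 1/3.

R = 1/3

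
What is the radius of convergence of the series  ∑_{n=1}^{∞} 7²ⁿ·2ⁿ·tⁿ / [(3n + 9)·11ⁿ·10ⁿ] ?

R = 55/49

By the ratio test, |a_{n+1}/a_n| = [(3n + 9)/(3(n+1) + 9)] · 49·2/(11·10) → 49/55.
The series converges when 49/55 · |t| < 1, giving R = 55/49.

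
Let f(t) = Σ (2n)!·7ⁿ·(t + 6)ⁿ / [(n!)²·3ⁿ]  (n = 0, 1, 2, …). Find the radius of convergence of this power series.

The ratio of consecutive coefficients is (2n+1)·(2n+2)/(n+1)² · 7/3 → 28/3.
Hence the series converges for |t + 6| < 1/(28/3) = 3/28, so the radius of convergence is 3/28.

R = 3/28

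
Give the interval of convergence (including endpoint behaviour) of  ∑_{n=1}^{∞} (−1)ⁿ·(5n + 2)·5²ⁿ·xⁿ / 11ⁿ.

By the ratio test, |a_{n+1}/a_n| = [(5(n+1) + 2)/(5n + 2)] · 25/11 → 25/11.
Hence the series converges for |x| < 1/(25/11) = 11/25, so the radius of convergence is 11/25.
When x = 11/25, the n-th term does not approach 0; divergence by the term test.
At x = -11/25: the terms do not tend to 0, so the series diverges.

(-11/25, 11/25)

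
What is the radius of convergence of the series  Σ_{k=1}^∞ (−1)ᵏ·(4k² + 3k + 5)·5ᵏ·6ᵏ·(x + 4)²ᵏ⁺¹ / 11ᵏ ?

R = √330/30

The ratio of consecutive coefficients is [(4(k+1)² + 3(k+1) + 5)/(4k² + 3k + 5)] · 5·6/11 → 30/11.
Writing y = (x + 4)², the series in y has radius 11/30, so |x + 4| < √(11/30) and R = √330/30.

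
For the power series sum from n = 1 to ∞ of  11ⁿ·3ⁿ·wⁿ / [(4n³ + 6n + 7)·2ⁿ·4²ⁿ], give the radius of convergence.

R = 32/33

By the ratio test, |a_{n+1}/a_n| = [(4n³ + 6n + 7)/(4(n+1)³ + 6(n+1) + 7)] · 11·3/(2·16) → 33/32.
Thus R = 1/(33/32) = 32/33.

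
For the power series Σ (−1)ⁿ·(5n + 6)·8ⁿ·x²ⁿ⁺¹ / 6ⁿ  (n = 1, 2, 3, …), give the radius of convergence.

R = √3/2

Ratio test: |a_{n+1}/a_n| = [(5(n+1) + 6)/(5n + 6)] · 8/6 → 4/3 as n → ∞.
Writing y = x², the series in y has radius 3/4, so |x| < √(3/4) and R = √3/2.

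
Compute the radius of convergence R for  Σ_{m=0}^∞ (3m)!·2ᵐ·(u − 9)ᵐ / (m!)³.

R = 1/54

Ratio test: |a_{m+1}/a_m| = (3m+1)·(3m+2)·(3m+3)/(m+1)³ · 2 → 54 as m → ∞.
Convergence for |u − 9| · 54 < 1, i.e. |u − 9| < 1/54. So R = 1/54.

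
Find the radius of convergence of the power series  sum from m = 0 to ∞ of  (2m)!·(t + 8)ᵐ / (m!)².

By the ratio test, |a_{m+1}/a_m| = (2m+1)·(2m+2)/(m+1)² → 4.
Thus R = 1/(4) = 1/4.

R = 1/4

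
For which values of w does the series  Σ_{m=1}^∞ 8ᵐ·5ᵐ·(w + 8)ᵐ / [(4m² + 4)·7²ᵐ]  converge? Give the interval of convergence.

By the ratio test, |a_{m+1}/a_m| = [(4m² + 4)/(4(m+1)² + 4)] · 8·5/49 → 40/49.
The series converges when 40/49 · |w + 8| < 1, giving R = 49/40.
Endpoint w = -271/40: the series is dominated by a constant times Σ 1/m², which converges (p = 2 > 1).
At w = -369/40: the terms are on the order of 1/m², so the series converges absolutely by comparison with the p-series (p = 2 > 1).

[-369/40, -271/40]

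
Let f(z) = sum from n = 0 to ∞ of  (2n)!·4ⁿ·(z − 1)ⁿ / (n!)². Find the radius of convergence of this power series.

R = 1/16

Ratio test: |a_{n+1}/a_n| = (2n+1)·(2n+2)/(n+1)² · 4 → 16 as n → ∞.
Hence the series converges for |z − 1| < 1/(16) = 1/16, so the radius of convergence is 1/16.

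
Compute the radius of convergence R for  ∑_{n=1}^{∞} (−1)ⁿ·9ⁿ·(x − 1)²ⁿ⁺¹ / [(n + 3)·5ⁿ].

R = √5/3

By the ratio test, |a_{n+1}/a_n| = [(n + 3)/((n+1) + 3)] · 9/5 → 9/5.
Since the exponent of (x − 1) increases by 2 each term, convergence requires |x − 1|² < 5/9, hence R = √5/3.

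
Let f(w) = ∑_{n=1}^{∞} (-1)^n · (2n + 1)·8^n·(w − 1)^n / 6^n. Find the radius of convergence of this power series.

R = 3/4

Ratio test: |a_{n+1}/a_n| = [(2(n+1) + 1)/(2n + 1)] · 8/6 → 4/3 as n → ∞.
Convergence for |w − 1| · 4/3 < 1, i.e. |w − 1| < 3/4. So R = 3/4.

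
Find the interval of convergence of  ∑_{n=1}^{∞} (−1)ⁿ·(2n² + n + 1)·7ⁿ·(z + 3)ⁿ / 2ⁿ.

(-23/7, -19/7)

Apply the ratio test: |a_{n+1}| / |a_n| = [(2(n+1)² + (n+1) + 1)/(2n² + n + 1)] · 7/2, which tends to 7/2 as n → ∞.
Hence the series converges for |z + 3| < 1/(7/2) = 2/7, so the radius of convergence is 2/7.
Endpoint z = -19/7: the n-th term does not approach 0; divergence by the term test.
Endpoint z = -23/7: the terms have absolute value of order n², which does not tend to 0, so the series diverges by the divergence test.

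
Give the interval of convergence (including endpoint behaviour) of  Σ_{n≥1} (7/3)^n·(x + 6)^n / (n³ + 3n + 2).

Ratio test: |a_{n+1}/a_n| = [(n³ + 3n + 2)/((n+1)³ + 3(n+1) + 2)] · 7/3 → 7/3 as n → ∞.
The series converges when 7/3 · |x + 6| < 1, giving R = 3/7.
At x = -39/7: the terms are on the order of 1/n³, so the series converges absolutely by comparison with the p-series (p = 3 > 1).
At x = -45/7: absolute convergence follows by limit comparison with Σ 1/n³.

[-45/7, -39/7]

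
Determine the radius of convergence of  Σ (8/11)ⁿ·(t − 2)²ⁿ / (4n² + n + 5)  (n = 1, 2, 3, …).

Apply the ratio test: |a_{n+1}| / |a_n| = [(4n² + n + 5)/(4(n+1)² + (n+1) + 5)] · 8/11, which tends to 8/11 as n → ∞.
Writing y = (t − 2)², the series in y has radius 11/8, so |t − 2| < √(11/8) and R = √22/4.

R = √22/4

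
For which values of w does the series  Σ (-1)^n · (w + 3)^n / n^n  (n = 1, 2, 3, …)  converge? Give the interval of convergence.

Applying the root test, |a_n|^(1/n) = 1/n → 0.
Since the n-th root of |a_n| tends to 0, the series converges for all real w; R = ∞.

(−∞, ∞)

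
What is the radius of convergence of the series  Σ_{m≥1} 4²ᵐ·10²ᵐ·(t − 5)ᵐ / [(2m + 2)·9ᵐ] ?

R = 9/1600

The ratio of consecutive coefficients is [(2m + 2)/(2(m+1) + 2)] · 16·100/9 → 1600/9.
Hence the series converges for |t − 5| < 1/(1600/9) = 9/1600, so the radius of convergence is 9/1600.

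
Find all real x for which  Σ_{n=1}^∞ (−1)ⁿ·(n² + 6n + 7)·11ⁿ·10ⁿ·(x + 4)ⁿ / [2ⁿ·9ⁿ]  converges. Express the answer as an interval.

(-229/55, -211/55)

The ratio of consecutive coefficients is [((n+1)² + 6(n+1) + 7)/(n² + 6n + 7)] · 11·10/(2·9) → 55/9.
Thus R = 1/(55/9) = 9/55.
Endpoint x = -211/55: the n-th term does not approach 0; divergence by the term test.
Check x = -229/55: the n-th term does not approach 0; divergence by the term test.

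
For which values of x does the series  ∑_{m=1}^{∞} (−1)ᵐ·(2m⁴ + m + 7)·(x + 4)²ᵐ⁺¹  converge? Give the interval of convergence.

(-5, -3)

The ratio of consecutive coefficients is (2(m+1)⁴ + (m+1) + 7)/(2m⁴ + m + 7) → 1.
Since the exponent of (x + 4) increases by 2 each term, convergence requires |x + 4|² < 1, hence R = 1.
When x = -3, the terms have absolute value of order m⁴, which does not tend to 0, so the series diverges by the divergence test.
Endpoint x = -5: the terms have absolute value of order m⁴, which does not tend to 0, so the series diverges by the divergence test.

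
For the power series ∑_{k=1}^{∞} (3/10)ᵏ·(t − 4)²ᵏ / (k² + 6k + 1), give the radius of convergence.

R = √30/3

The ratio of consecutive coefficients is [(k² + 6k + 1)/((k+1)² + 6(k+1) + 1)] · 3/10 → 3/10.
Successive powers of (t − 4) differ by 2, so the series converges when |t − 4|² · 3/10 < 1, i.e. |t − 4| < √(10/3). So R = √30/3.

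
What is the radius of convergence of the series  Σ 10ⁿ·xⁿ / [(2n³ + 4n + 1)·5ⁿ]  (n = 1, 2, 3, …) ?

Ratio test: |a_{n+1}/a_n| = [(2n³ + 4n + 1)/(2(n+1)³ + 4(n+1) + 1)] · 10/5 → 2 as n → ∞.
Convergence for |x| · 2 < 1, i.e. |x| < 1/2. So R = 1/2.

R = 1/2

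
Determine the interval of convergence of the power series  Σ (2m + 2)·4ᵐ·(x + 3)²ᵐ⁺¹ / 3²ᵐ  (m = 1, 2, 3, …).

The ratio of consecutive coefficients is [(2(m+1) + 2)/(2m + 2)] · 4/9 → 4/9.
Successive powers of (x + 3) differ by 2, so the series converges when |x + 3|² · 4/9 < 1, i.e. |x + 3| < √(9/4) = 3/2. So R = 3/2.
Check x = -3/2: the terms do not tend to 0, so the series diverges.
When x = -9/2, the terms do not tend to 0, so the series diverges.

(-9/2, -3/2)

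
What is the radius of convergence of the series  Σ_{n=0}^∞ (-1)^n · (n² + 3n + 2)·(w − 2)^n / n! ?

R = ∞

Apply the ratio test: |a_{n+1}| / |a_n| = ((n+1)² + 3(n+1) + 2)/(n² + 3n + 2) · 1/(n+1), which tends to 0 as n → ∞.
The ratio tends to 0 regardless of w, hence R = ∞.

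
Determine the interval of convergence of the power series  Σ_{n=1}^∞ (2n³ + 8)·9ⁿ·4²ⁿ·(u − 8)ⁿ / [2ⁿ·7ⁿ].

Ratio test: |a_{n+1}/a_n| = [(2(n+1)³ + 8)/(2n³ + 8)] · 9·16/(2·7) → 72/7 as n → ∞.
Thus R = 1/(72/7) = 7/72.
When u = 583/72, the n-th term does not approach 0; divergence by the term test.
At u = 569/72: the terms have absolute value of order n³, which does not tend to 0, so the series diverges by the divergence test.

(569/72, 583/72)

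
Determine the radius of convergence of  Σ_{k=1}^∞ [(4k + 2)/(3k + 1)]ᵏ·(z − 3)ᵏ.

R = 3/4

By the Cauchy root test, |a_k|^(1/k) = (4k + 2)/(3k + 1) → 4/3.
Convergence for |z − 3| · 4/3 < 1, i.e. |z − 3| < 3/4. So R = 3/4.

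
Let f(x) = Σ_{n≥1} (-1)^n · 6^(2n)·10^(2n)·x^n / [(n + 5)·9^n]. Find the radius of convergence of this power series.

R = 1/400

The ratio of consecutive coefficients is [(n + 5)/((n+1) + 5)] · 36·100/9 → 400.
The series converges when 400 · |x| < 1, giving R = 1/400.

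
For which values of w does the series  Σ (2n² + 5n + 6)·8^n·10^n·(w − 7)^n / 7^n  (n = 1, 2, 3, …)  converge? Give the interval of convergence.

(553/80, 567/80)

Ratio test: |a_{n+1}/a_n| = [(2(n+1)² + 5(n+1) + 6)/(2n² + 5n + 6)] · 8·10/7 → 80/7 as n → ∞.
Hence the series converges for |w − 7| < 1/(80/7) = 7/80, so the radius of convergence is 7/80.
Check w = 567/80: the terms do not tend to 0, so the series diverges.
At w = 553/80: the terms have absolute value of order n², which does not tend to 0, so the series diverges by the divergence test.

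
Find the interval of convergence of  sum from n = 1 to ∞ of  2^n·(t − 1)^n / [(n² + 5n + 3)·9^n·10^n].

By the ratio test, |a_{n+1}/a_n| = [(n² + 5n + 3)/((n+1)² + 5(n+1) + 3)] · 2/(9·10) → 1/45.
Thus R = 1/(1/45) = 45.
At t = 46: the terms are on the order of 1/n², so the series converges absolutely by comparison with the p-series (p = 2 > 1).
Endpoint t = -44: the terms are on the order of 1/n², so the series converges absolutely by comparison with the p-series (p = 2 > 1).

[-44, 46]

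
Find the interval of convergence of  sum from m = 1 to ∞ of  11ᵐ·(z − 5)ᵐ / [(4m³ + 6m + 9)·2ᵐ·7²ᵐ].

The ratio of consecutive coefficients is [(4m³ + 6m + 9)/(4(m+1)³ + 6(m+1) + 9)] · 11/(2·49) → 11/98.
Hence the series converges for |z − 5| < 1/(11/98) = 98/11, so the radius of convergence is 98/11.
At z = 153/11: absolute convergence follows by limit comparison with Σ 1/m³.
Check z = -43/11: the terms are on the order of 1/m³, so the series converges absolutely by comparison with the p-series (p = 3 > 1).

[-43/11, 153/11]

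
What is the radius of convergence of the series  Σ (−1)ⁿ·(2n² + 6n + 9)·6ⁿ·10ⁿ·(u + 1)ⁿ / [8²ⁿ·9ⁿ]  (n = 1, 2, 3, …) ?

R = 48/5

The ratio of consecutive coefficients is [(2(n+1)² + 6(n+1) + 9)/(2n² + 6n + 9)] · 6·10/(64·9) → 5/48.
Hence the series converges for |u + 1| < 1/(5/48) = 48/5, so the radius of convergence is 48/5.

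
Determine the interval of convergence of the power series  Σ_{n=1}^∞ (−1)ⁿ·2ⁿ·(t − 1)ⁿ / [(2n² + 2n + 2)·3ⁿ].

By the ratio test, |a_{n+1}/a_n| = [(2n² + 2n + 2)/(2(n+1)² + 2(n+1) + 2)] · 2/3 → 2/3.
The series converges when 2/3 · |t − 1| < 1, giving R = 3/2.
When t = 5/2, the terms are on the order of 1/n², so the series converges absolutely by comparison with the p-series (p = 2 > 1).
At t = -1/2: absolute convergence follows by limit comparison with Σ 1/n².

[-1/2, 5/2]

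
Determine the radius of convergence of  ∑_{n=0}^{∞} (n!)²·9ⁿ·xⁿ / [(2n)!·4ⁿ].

The ratio of consecutive coefficients is (n+1)²/[(2n+1)·(2n+2)] · 9/4 → 9/16.
The series converges when 9/16 · |x| < 1, giving R = 16/9.

R = 16/9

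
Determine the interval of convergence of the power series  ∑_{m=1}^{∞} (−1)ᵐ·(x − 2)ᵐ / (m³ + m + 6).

By the ratio test, |a_{m+1}/a_m| = (m³ + m + 6)/((m+1)³ + (m+1) + 6) → 1.
So the series converges when |x − 2| < 1 and diverges when |x − 2| > 1; R = 1.
Check x = 3: absolute convergence follows by limit comparison with Σ 1/m³.
Endpoint x = 1: the series is dominated by a constant times Σ 1/m³, which converges (p = 3 > 1).

[1, 3]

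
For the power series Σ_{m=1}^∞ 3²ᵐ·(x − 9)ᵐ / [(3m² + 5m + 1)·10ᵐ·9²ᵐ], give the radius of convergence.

R = 90

Apply the ratio test: |a_{m+1}| / |a_m| = [(3m² + 5m + 1)/(3(m+1)² + 5(m+1) + 1)] · 9/(10·81), which tends to 1/90 as m → ∞.
Hence the series converges for |x − 9| < 1/(1/90) = 90, so the radius of convergence is 90.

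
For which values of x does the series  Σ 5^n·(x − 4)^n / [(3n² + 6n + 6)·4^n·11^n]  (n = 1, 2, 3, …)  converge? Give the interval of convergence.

[-24/5, 64/5]

Apply the ratio test: |a_{n+1}| / |a_n| = [(3n² + 6n + 6)/(3(n+1)² + 6(n+1) + 6)] · 5/(4·11), which tends to 5/44 as n → ∞.
Thus R = 1/(5/44) = 44/5.
Check x = 64/5: the terms are on the order of 1/n², so the series converges absolutely by comparison with the p-series (p = 2 > 1).
Check x = -24/5: the series is dominated by a constant times Σ 1/n², which converges (p = 2 > 1).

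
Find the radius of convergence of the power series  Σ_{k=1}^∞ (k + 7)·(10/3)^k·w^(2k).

R = √30/10

The ratio of consecutive coefficients is [((k+1) + 7)/(k + 7)] · 10/3 → 10/3.
Writing y = w², the series in y has radius 3/10, so |w| < √(3/10) and R = √30/10.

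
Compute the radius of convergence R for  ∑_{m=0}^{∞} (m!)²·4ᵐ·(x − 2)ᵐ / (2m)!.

The ratio of consecutive coefficients is (m+1)²/[(2m+1)·(2m+2)] · 4 → 1.
Hence R = 1.

R = 1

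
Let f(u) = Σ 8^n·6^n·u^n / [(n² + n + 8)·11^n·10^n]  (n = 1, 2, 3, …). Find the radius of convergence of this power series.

R = 55/24

By the ratio test, |a_{n+1}/a_n| = [(n² + n + 8)/((n+1)² + (n+1) + 8)] · 8·6/(11·10) → 24/55.
Convergence for |u| · 24/55 < 1, i.e. |u| < 55/24. So R = 55/24.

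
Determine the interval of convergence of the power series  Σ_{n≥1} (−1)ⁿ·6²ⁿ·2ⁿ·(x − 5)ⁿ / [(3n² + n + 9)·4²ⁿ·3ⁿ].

The ratio of consecutive coefficients is [(3n² + n + 9)/(3(n+1)² + (n+1) + 9)] · 36·2/(16·3) → 3/2.
Convergence for |x − 5| · 3/2 < 1, i.e. |x − 5| < 2/3. So R = 2/3.
At x = 17/3: the terms are on the order of 1/n², so the series converges absolutely by comparison with the p-series (p = 2 > 1).
Endpoint x = 13/3: absolute convergence follows by limit comparison with Σ 1/n².

[13/3, 17/3]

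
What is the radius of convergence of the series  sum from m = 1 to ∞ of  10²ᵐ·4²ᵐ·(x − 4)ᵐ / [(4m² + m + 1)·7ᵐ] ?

Ratio test: |a_{m+1}/a_m| = [(4m² + m + 1)/(4(m+1)² + (m+1) + 1)] · 100·16/7 → 1600/7 as m → ∞.
Thus R = 1/(1600/7) = 7/1600.

R = 7/1600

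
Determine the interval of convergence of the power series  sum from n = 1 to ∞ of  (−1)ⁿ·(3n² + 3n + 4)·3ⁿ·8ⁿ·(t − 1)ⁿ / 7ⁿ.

(17/24, 31/24)

Ratio test: |a_{n+1}/a_n| = [(3(n+1)² + 3(n+1) + 4)/(3n² + 3n + 4)] · 3·8/7 → 24/7 as n → ∞.
Convergence for |t − 1| · 24/7 < 1, i.e. |t − 1| < 7/24. So R = 7/24.
When t = 31/24, the terms do not tend to 0, so the series diverges.
Check t = 17/24: the terms do not tend to 0, so the series diverges.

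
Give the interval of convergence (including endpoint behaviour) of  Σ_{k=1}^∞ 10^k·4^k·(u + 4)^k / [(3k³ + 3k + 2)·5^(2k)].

By the ratio test, |a_{k+1}/a_k| = [(3k³ + 3k + 2)/(3(k+1)³ + 3(k+1) + 2)] · 10·4/25 → 8/5.
Hence the series converges for |u + 4| < 1/(8/5) = 5/8, so the radius of convergence is 5/8.
At u = -27/8: the terms are on the order of 1/k³, so the series converges absolutely by comparison with the p-series (p = 3 > 1).
Check u = -37/8: the terms are on the order of 1/k³, so the series converges absolutely by comparison with the p-series (p = 3 > 1).

[-37/8, -27/8]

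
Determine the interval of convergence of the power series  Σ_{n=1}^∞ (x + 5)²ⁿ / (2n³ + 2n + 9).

Apply the ratio test: |a_{n+1}| / |a_n| = (2n³ + 2n + 9)/(2(n+1)³ + 2(n+1) + 9), which tends to 1 as n → ∞.
Since the exponent of (x + 5) increases by 2 each term, convergence requires |x + 5|² < 1, hence R = 1.
Check x = -4: absolute convergence follows by limit comparison with Σ 1/n³.
When x = -6, absolute convergence follows by limit comparison with Σ 1/n³.

[-6, -4]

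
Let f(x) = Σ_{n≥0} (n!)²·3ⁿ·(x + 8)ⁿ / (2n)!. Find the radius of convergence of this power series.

Apply the ratio test: |a_{n+1}| / |a_n| = (n+1)²/[(2n+1)·(2n+2)] · 3, which tends to 3/4 as n → ∞.
Convergence for |x + 8| · 3/4 < 1, i.e. |x + 8| < 4/3. So R = 4/3.

R = 4/3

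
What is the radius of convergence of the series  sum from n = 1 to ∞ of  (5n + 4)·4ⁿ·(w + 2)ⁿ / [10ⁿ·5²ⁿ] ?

Ratio test: |a_{n+1}/a_n| = [(5(n+1) + 4)/(5n + 4)] · 4/(10·25) → 2/125 as n → ∞.
Convergence for |w + 2| · 2/125 < 1, i.e. |w + 2| < 125/2. So R = 125/2.

R = 125/2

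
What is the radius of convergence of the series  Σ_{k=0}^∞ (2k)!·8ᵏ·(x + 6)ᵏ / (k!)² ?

R = 1/32

The ratio of consecutive coefficients is (2k+1)·(2k+2)/(k+1)² · 8 → 32.
The series converges when 32 · |x + 6| < 1, giving R = 1/32.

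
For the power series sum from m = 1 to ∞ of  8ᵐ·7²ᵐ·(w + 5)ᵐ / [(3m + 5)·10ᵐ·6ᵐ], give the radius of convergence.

R = 15/98

Ratio test: |a_{m+1}/a_m| = [(3m + 5)/(3(m+1) + 5)] · 8·49/(10·6) → 98/15 as m → ∞.
Thus R = 1/(98/15) = 15/98.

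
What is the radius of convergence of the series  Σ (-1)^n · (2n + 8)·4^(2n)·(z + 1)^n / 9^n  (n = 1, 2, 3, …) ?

R = 9/16

Ratio test: |a_{n+1}/a_n| = [(2(n+1) + 8)/(2n + 8)] · 16/9 → 16/9 as n → ∞.
Thus R = 1/(16/9) = 9/16.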